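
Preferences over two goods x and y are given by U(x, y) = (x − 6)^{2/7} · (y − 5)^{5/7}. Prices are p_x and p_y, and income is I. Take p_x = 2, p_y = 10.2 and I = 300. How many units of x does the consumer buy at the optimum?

x* = 39.8571

Substituting into the budget: x* = 6 + 2/7·(I − 6·p_x − 5·p_y)/p_x, and y* = 5 + 5/7·(…)/p_y.
Discretionary income = 300 − 6·2 − 5·10.2 = 237; x* = 6 + 2/7·237/2 = 39.8571.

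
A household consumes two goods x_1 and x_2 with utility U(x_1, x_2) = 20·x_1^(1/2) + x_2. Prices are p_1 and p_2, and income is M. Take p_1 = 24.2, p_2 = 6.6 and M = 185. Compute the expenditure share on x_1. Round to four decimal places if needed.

share on x_1 = 0.973

Solve: √x_1 = 10·p_2/p_1, so x_1*(p_1,p_2) = (10·p_2/p_1)², and x_2* = (M − p_1·x_1*)/p_2.
Plugging in: x_1* = (10·6.6/24.2)² = 7.438, x_2* = 0.7576.
Expenditure on x_1: 24.2·7.438 = 180; share = 0.973.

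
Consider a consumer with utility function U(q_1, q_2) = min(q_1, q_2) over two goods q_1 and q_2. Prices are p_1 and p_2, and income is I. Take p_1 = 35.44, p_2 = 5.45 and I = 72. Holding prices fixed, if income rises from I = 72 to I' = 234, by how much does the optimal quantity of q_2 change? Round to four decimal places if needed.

With perfect complements, no substitution: consume in ratio q_1:q_2 = 1:1.
Budget: p_1·q_1 + p_2·q_1 = I, so (p_1 + p_2)·q_1 = I.
Demand: q_1*(p_1,p_2,I) = I/(p_1 + p_2), q_2* = I/(p_1 + p_2).
Here 35.44 + 5.45 = 40.89, giving q_2* = 1.7608.
At I' = 234: q_2* = 5.7227. Change: 5.7227 − 1.7608 = 3.9618.

Δq_2* = 3.9618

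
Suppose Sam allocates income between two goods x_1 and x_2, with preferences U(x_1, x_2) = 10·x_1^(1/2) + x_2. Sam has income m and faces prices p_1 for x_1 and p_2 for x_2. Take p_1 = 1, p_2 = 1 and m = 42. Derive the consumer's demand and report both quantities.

x_1* = 25, x_2* = 17

Set MRS = p_1/p_2: 5·x_1^(−1/2) = p_1/p_2.
Solve: √x_1 = 5·p_2/p_1, so x_1*(p_1,p_2) = (5·p_2/p_1)², and x_2* = (m − p_1·x_1*)/p_2.
Plugging in: x_1* = (5·1/1)² = 25, x_2* = 17.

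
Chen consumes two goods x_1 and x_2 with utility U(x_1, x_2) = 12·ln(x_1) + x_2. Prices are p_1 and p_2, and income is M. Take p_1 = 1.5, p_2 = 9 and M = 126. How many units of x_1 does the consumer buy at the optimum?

Set MRS = p_1/p_2: (12/x_1)/1 = p_1/p_2.
So x_1*(p_1,p_2) = 12·p_2/p_1, independent of income; and x_2* = (M − 12·p_2)/p_2.
At the given prices: x_1* = 12·9/1.5 = 72.

x_1* = 72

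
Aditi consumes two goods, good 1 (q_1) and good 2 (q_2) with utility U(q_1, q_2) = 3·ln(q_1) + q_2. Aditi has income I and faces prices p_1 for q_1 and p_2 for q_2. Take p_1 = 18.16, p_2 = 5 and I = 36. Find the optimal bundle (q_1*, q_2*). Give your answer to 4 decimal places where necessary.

q_1* = 0.826, q_2* = 4.2

So q_1*(p_1,p_2) = 3·p_2/p_1, independent of income; and q_2* = (I − 3·p_2)/p_2.
At the given prices: q_1* = 3·5/18.16 = 0.826, and q_2* = 4.2.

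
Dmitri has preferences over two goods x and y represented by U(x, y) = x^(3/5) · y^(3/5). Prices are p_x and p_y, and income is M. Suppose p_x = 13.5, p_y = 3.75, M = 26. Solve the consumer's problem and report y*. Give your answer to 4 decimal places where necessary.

y* = 3.4667

MU_x/MU_y = (0.6·y)/(0.6·x); tangency sets this equal to p_x/p_y.
Rearranging, p_y·y = p_x·x. Substituting into the budget gives p_x·x·(1 + 1) = M.
Demand: x*(p_x,p_y,M) = 0.5·M/p_x and y* = 0.5·M/p_y.
At p_x=13.5, p_y=3.75, M=26: y* = 0.5·26/3.75 = 3.4667.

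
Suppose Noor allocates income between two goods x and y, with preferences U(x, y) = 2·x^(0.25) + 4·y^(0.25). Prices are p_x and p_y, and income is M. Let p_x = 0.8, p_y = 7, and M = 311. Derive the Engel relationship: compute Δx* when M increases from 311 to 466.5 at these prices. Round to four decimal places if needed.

Δx* = 87.4443

From the CES first-order condition, (1/2)·(y/x)^(0.75) = p_x/p_y.
Solve for the ratio: y/x = [2·p_x/p_y]^(4/3).
Substitute y = (y/x)·x into the budget: x* = M/(p_x + p_y·(y/x)).
Numerically y/x = 0.139753, so x* = 311/(0.8 + 7·0.139753) = 174.8887.
At M' = 466.5: x* = 262.333. Change: 262.333 − 174.8887 = 87.4443.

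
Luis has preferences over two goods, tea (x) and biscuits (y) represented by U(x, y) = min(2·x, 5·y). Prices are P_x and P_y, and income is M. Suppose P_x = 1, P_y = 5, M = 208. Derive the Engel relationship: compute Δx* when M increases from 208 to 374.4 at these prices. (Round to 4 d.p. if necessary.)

Δx* = 55.4667

With perfect complements, no substitution: consume in ratio x:y = 5:2.
Budget: P_x·x + P_y·(2/5)·x = M, so (5·P_x + 2·P_y)·x = 5·M.
Demand: x*(P_x,P_y,M) = 5·M/(5·P_x + 2·P_y), y* = 2·M/(5·P_x + 2·P_y).
Here 5·1 + 2·5 = 15, giving x* = 69.3333.
At M' = 374.4: x* = 124.8. Change: 124.8 − 69.3333 = 55.4667.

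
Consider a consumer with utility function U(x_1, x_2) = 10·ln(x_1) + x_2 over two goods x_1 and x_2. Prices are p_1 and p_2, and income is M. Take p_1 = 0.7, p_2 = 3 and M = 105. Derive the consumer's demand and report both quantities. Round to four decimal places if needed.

Set MRS = p_1/p_2: (10/x_1)/1 = p_1/p_2.
So x_1*(p_1,p_2) = 10·p_2/p_1, independent of income; and x_2* = (M − 10·p_2)/p_2.
At the given prices: x_1* = 10·3/0.7 = 42.8571, and x_2* = 25.

x_1* = 42.8571, x_2* = 25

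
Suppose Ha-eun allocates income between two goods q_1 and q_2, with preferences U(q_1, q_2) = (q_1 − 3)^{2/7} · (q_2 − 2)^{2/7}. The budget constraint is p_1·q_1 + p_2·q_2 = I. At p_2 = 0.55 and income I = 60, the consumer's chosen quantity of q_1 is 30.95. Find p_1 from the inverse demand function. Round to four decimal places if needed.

This is Cobb-Douglas in (q_1−3, q_2−2): tangency gives 2/7·p_2·(q_2−2) = 2/7·p_1·(q_1−3).
Substituting into the budget: q_1* = 3 + 0.5·(I − 3·p_1 − 2·p_2)/p_1, and q_2* = 2 + 0.5·(…)/p_2.
Set q_1* = 30.95 in the demand function and solve for p_1: p_1 = 1.

p_1 = 1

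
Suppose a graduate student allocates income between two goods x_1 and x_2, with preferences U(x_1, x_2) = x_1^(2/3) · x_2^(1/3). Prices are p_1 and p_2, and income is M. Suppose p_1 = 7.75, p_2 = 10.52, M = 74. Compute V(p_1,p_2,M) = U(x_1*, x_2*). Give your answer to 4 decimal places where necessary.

V = 4.5631

The MRS is 2·x_2/x_1. Set MRS = p_1/p_2.
Rearranging, p_2·x_2 = (1/2)·p_1·x_1. Substituting into the budget gives p_1·x_1·(1 + (1/2)) = M.
Demand: x_1*(p_1,p_2,M) = 2/3·M/p_1 and x_2* = 1/3·M/p_2.
At p_1=7.75, p_2=10.52, M=74: x_1* = 2/3·74/7.75 = 6.3656, x_2* = 2.3447.
Utility at the optimum: U(6.3656, 2.3447) = 4.5631.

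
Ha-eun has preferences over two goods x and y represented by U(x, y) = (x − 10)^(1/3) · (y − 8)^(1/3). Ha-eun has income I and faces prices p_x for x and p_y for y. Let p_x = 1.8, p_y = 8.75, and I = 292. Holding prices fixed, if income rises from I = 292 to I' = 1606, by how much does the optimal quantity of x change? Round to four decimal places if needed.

Δx* = 365

MRS = (y−8)/(x−10). Tangency with p_x/p_y gives y−8 = (p_x/p_y)·(x−10).
Substituting into the budget: x* = 10 + 0.5·(I − 10·p_x − 8·p_y)/p_x, and y* = 8 + 0.5·(…)/p_y.
Discretionary income = 292 − 10·1.8 − 8·8.75 = 204; x* = 10 + 0.5·204/1.8 = 66.6667.
At I' = 1606: x* = 431.6667. Change: 431.6667 − 66.6667 = 365.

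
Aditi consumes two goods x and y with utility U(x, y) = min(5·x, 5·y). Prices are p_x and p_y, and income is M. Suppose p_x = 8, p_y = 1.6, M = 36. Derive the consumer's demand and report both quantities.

Demand: x*(p_x,p_y,M) = 5·M/(5·p_x + 5·p_y), y* = 5·M/(5·p_x + 5·p_y).
Here 5·8 + 5·1.6 = 48, giving x* = 3.75 and y* = 3.75.

x* = 3.75, y* = 3.75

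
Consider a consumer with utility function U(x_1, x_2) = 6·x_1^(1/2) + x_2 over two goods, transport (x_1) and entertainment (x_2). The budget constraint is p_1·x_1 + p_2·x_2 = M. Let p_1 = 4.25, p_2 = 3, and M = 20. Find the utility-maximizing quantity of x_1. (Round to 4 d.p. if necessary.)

Plugging in: x_1* = (3·3/4.25)² = 4.4844.

x_1* = 4.4844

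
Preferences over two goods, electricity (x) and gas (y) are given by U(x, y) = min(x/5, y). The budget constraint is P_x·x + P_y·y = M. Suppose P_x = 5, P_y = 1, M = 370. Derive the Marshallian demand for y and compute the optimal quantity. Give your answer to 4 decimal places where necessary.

With perfect complements, no substitution: consume in ratio x:y = 5:1.
Budget: P_x·x + P_y·(1/5)·x = M, so (5·P_x + P_y)·x = 5·M.
Demand: x*(P_x,P_y,M) = 5·M/(5·P_x + P_y), y* = M/(5·P_x + P_y).
Here 5·5 + 1 = 26, giving y* = 14.2308.

y* = 14.2308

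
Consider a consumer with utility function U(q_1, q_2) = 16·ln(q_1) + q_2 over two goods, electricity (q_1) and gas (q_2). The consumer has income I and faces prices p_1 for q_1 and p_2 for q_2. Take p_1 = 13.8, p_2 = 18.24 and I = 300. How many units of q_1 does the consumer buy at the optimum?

Set MRS = p_1/p_2: (16/q_1)/1 = p_1/p_2.
So q_1*(p_1,p_2) = 16·p_2/p_1, independent of income; and q_2* = (I − 16·p_2)/p_2.
At the given prices: q_1* = 16·18.24/13.8 = 21.1478.

q_1* = 21.1478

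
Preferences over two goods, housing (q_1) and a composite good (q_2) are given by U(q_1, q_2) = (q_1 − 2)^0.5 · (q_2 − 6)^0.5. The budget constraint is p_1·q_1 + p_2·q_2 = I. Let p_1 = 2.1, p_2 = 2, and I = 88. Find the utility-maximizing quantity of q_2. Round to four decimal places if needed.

Discretionary income = 88 − 2·2.1 − 6·2 = 71.8; q_2* = 6 + 0.5·71.8/2 = 23.95.

q_2* = 23.95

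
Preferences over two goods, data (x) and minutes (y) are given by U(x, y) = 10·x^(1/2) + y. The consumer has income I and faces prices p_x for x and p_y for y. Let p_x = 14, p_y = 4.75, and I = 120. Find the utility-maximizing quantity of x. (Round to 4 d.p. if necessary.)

x* = 2.8779

Plugging in: x* = (5·4.75/14)² = 2.8779.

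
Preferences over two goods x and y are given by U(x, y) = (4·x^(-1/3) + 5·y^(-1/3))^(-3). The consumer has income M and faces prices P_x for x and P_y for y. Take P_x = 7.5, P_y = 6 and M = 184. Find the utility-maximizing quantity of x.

x* = 11.5831

MU_x ∝ 4·x^(-4/3), MU_y ∝ 5·y^(-4/3), so MRS = (4/5)·(y/x)^(4/3) = P_x/P_y.
Solve for the ratio: y/x = [(5/4)·P_x/P_y]^(0.75).
Substitute y = (y/x)·x into the budget: x* = M/(P_x + P_y·(y/x)).
Numerically y/x = 1.397542, so x* = 184/(7.5 + 6·1.397542) = 11.5831.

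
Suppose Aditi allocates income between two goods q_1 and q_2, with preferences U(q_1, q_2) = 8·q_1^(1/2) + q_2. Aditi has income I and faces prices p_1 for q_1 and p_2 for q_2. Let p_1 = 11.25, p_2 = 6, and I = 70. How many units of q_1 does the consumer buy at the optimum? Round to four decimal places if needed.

q_1* = 4.5511

Utility is quasi-linear in q_2; the FOC for q_1 is 4/√q_1 = p_1/p_2.
Solve: √q_1 = 4·p_2/p_1, so q_1*(p_1,p_2) = (4·p_2/p_1)², and q_2* = (I − p_1·q_1*)/p_2.
Plugging in: q_1* = (4·6/11.25)² = 4.5511.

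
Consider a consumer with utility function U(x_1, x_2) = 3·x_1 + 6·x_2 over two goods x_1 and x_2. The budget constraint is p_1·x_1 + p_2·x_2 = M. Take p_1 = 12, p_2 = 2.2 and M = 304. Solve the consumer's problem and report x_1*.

x_1* = 0

Perfect substitutes: compare marginal utility per dollar. 3/p_1 vs 6/p_2 → 0.25 vs 2.7273.
x_2 gives more utility per dollar, so spend all income on x_2: x_2* = M/p_2, x_1* = 0.
Numerically: x_1* = 0, x_2* = 138.1818.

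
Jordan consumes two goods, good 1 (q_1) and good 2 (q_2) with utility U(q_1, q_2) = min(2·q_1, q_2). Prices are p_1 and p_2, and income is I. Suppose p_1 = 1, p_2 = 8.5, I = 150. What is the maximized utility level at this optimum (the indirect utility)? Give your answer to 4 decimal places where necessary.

V = 16.6667

With perfect complements, no substitution: consume in ratio q_1:q_2 = 1:2.
Budget: p_1·q_1 + p_2·2·q_1 = I, so (p_1 + 2·p_2)·q_1 = I.
Demand: q_1*(p_1,p_2,I) = I/(p_1 + 2·p_2), q_2* = 2·I/(p_1 + 2·p_2).
Here 1 + 2·8.5 = 18, giving q_1* = 8.3333 and q_2* = 16.6667.
Utility at the optimum: U(8.3333, 16.6667) = 16.6667.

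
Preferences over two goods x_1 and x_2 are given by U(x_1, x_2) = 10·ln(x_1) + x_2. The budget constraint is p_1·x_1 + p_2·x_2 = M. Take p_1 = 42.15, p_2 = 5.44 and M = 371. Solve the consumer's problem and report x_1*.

Set MRS = p_1/p_2: (10/x_1)/1 = p_1/p_2.
So x_1*(p_1,p_2) = 10·p_2/p_1, independent of income; and x_2* = (M − 10·p_2)/p_2.
At the given prices: x_1* = 10·5.44/42.15 = 1.2906.

x_1* = 1.2906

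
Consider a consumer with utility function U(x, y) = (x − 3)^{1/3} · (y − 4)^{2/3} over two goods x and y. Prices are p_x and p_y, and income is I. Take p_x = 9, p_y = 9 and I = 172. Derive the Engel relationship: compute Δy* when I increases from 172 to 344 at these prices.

Δy* = 12.7407

Discretionary income = 172 − 3·9 − 4·9 = 109; y* = 4 + 2/3·109/9 = 12.0741.
At I' = 344: y* = 24.8148. Change: 24.8148 − 12.0741 = 12.7407.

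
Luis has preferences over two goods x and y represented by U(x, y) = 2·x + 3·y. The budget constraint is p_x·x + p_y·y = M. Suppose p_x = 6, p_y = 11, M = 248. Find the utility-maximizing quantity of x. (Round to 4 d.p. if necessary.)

Linear utility — the consumer picks whichever good has higher MU/price: 2/6 = 0.3333 vs 3/11 = 0.2727.
x gives more utility per dollar, so spend all income on x: x* = M/p_x, y* = 0.
Numerically: x* = 41.3333, y* = 0.

x* = 41.3333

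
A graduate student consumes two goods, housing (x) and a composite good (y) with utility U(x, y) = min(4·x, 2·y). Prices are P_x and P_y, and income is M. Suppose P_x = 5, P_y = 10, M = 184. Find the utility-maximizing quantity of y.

With perfect complements, no substitution: consume in ratio x:y = 2:4.
Budget: P_x·x + P_y·2·x = M, so (2·P_x + 4·P_y)·x = 2·M.
Demand: x*(P_x,P_y,M) = 2·M/(2·P_x + 4·P_y), y* = 4·M/(2·P_x + 4·P_y).
Here 2·5 + 4·10 = 50, giving y* = 14.72.

y* = 14.72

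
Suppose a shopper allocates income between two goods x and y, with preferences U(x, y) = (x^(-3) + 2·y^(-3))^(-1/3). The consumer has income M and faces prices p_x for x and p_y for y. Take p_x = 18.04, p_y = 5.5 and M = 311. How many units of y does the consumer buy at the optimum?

y* = 18.5425

MU_x ∝ x^(-4), MU_y ∝ 2·y^(-4), so MRS = (1/2)·(y/x)^(4) = p_x/p_y.
Hence y/x = (2·p_x/p_y)^(1/(4)), i.e. raised to the 0.25 power.
With the ratio pinned down, the budget gives x* = M/(p_x + p_y·(y/x)) and y* = (y/x)·x*.
Numerically y/x = 1.60039, so x* = 311/(18.04 + 5.5·1.60039) = 11.5863 and y* = 1.60039·11.5863 = 18.5425.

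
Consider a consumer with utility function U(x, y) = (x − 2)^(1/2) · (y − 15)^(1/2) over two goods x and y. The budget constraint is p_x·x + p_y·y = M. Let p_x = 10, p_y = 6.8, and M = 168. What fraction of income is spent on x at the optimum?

Discretionary income = 168 − 2·10 − 15·6.8 = 46; x* = 2 + 0.5·46/10 = 4.3; y* = 15 + 0.5·46/6.8 = 18.3824.
Expenditure on x: 10·4.3 = 43; share = 0.256.

share on x = 0.256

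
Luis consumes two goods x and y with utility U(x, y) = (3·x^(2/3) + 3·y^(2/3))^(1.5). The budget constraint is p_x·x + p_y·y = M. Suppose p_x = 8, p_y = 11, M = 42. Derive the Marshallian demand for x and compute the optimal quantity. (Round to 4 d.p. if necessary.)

x* = 3.4338

With the ratio pinned down, the budget gives x* = M/(p_x + p_y·(y/x)) and y* = (y/x)·x*.
Numerically y/x = 0.384673, so x* = 42/(8 + 11·0.384673) = 3.4338.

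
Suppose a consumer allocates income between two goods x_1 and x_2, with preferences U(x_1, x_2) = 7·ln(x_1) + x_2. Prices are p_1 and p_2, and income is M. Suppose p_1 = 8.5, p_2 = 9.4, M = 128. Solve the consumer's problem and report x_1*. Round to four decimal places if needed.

x_1* = 7.7412

So x_1*(p_1,p_2) = 7·p_2/p_1, independent of income; and x_2* = (M − 7·p_2)/p_2.
At the given prices: x_1* = 7·9.4/8.5 = 7.7412.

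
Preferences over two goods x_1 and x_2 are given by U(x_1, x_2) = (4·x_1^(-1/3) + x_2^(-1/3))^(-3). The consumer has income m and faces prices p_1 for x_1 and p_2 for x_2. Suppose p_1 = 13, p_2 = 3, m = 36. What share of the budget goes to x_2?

From the CES first-order condition, 4·(x_2/x_1)^(4/3) = p_1/p_2.
Solve for the ratio: x_2/x_1 = [(1/4)·p_1/p_2]^(0.75).
Substitute x_2 = (x_2/x_1)·x_1 into the budget: x_1* = m/(p_1 + p_2·(x_2/x_1)).
Numerically x_2/x_1 = 1.061871, so x_1* = 36/(13 + 3·1.061871) = 2.2242 and x_2* = 1.061871·2.2242 = 2.3618.
Expenditure on x_2: 3·2.3618 = 7.0854; share = 0.1968.

share on x_2 = 0.1968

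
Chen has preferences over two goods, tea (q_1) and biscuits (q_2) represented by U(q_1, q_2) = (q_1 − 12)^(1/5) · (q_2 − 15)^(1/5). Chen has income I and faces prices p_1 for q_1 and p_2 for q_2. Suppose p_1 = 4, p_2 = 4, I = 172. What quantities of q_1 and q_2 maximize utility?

MRS = (q_2−15)/(q_1−12). Tangency with p_1/p_2 gives q_2−15 = (p_1/p_2)·(q_1−12).
After buying the subsistence bundle (12, 15), a share 0.5 of the remaining income goes to q_1: q_1* = 12 + 0.5·(I − 12p_1 − 15p_2)/p_1.
Discretionary income = 172 − 12·4 − 15·4 = 64; q_1* = 12 + 0.5·64/4 = 20; q_2* = 15 + 0.5·64/4 = 23.

q_1* = 20, q_2* = 23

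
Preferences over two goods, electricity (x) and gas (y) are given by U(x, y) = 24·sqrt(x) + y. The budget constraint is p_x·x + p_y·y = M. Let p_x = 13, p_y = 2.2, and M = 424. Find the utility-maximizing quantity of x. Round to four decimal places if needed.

x* = 4.124

Thus x* = (12·p_y/p_x)² — independent of M — with the rest of income spent on y.
Plugging in: x* = (12·2.2/13)² = 4.124.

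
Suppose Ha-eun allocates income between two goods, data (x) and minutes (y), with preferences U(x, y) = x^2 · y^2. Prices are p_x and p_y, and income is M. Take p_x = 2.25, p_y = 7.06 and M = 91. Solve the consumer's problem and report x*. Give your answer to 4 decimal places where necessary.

x* = 20.2222

The MRS is y/x. Set MRS = p_x/p_y.
So 2·p_y·y = 2·p_x·x; combined with the budget, a share 0.5 of income goes to x.
Demand: x*(p_x,p_y,M) = 0.5·M/p_x and y* = 0.5·M/p_y.
At p_x=2.25, p_y=7.06, M=91: x* = 0.5·91/2.25 = 20.2222.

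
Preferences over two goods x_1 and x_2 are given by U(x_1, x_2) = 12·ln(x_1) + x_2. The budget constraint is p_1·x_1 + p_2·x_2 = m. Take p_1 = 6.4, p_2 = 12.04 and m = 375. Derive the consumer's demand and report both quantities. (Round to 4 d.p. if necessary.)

x_1* = 22.575, x_2* = 19.1462

Set MRS = p_1/p_2: (12/x_1)/1 = p_1/p_2.
So x_1*(p_1,p_2) = 12·p_2/p_1, independent of income; and x_2* = (m − 12·p_2)/p_2.
At the given prices: x_1* = 12·12.04/6.4 = 22.575, and x_2* = 19.1462.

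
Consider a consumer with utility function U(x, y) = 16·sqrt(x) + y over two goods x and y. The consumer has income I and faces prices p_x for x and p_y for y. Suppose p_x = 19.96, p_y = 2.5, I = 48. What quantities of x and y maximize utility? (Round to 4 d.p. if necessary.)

x* = 1.004, y* = 11.184

Set MRS = p_x/p_y: 8·x^(−1/2) = p_x/p_y.
Solve: √x = 8·p_y/p_x, so x*(p_x,p_y) = (8·p_y/p_x)², and y* = (I − p_x·x*)/p_y.
Plugging in: x* = (8·2.5/19.96)² = 1.004, y* = 11.184.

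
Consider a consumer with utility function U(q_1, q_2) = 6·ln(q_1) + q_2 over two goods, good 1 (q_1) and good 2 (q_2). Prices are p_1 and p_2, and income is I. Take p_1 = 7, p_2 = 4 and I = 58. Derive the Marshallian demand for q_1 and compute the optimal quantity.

MU_q_1 = 6/q_1, MU_q_2 = 1. Tangency: 6/q_1 = p_1/p_2.
So q_1*(p_1,p_2) = 6·p_2/p_1, independent of income; and q_2* = (I − 6·p_2)/p_2.
At the given prices: q_1* = 6·4/7 = 3.4286.

q_1* = 3.4286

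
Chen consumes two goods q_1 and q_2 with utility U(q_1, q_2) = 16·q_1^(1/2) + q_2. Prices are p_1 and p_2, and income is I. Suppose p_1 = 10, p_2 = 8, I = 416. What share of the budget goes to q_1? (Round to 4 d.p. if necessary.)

share on q_1 = 0.9846

Set MRS = p_1/p_2: 8·q_1^(−1/2) = p_1/p_2.
Solve: √q_1 = 8·p_2/p_1, so q_1*(p_1,p_2) = (8·p_2/p_1)², and q_2* = (I − p_1·q_1*)/p_2.
Plugging in: q_1* = (8·8/10)² = 40.96, q_2* = 0.8.
Expenditure on q_1: 10·40.96 = 409.6; share = 0.9846.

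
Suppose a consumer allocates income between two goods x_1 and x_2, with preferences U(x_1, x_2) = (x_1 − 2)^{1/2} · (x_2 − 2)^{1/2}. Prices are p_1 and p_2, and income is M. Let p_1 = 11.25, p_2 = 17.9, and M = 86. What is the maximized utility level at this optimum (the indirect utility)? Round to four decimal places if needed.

This is Cobb-Douglas in (x_1−2, x_2−2): tangency gives 0.5·p_2·(x_2−2) = 0.5·p_1·(x_1−2).
Substituting into the budget: x_1* = 2 + 0.5·(M − 2·p_1 − 2·p_2)/p_1, and x_2* = 2 + 0.5·(…)/p_2.
Discretionary income = 86 − 2·11.25 − 2·17.9 = 27.7; x_1* = 2 + 0.5·27.7/11.25 = 3.2311; x_2* = 2 + 0.5·27.7/17.9 = 2.7737.
Utility at the optimum: U(3.2311, 2.7737) = 0.976.

V = 0.976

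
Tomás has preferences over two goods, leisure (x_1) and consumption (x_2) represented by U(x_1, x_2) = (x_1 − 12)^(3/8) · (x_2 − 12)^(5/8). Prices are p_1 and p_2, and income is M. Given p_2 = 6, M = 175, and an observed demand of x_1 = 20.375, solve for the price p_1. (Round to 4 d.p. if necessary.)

p_1 = 3

Let x_1' = x_1−12, x_2' = x_2−12. MRS = (3/5)·x_2'/x_1' = p_1/p_2.
Substituting into the budget: x_1* = 12 + 0.375·(M − 12·p_1 − 12·p_2)/p_1, and x_2* = 12 + 0.625·(…)/p_2.
Set x_1* = 20.375 in the demand function and solve for p_1: p_1 = 3.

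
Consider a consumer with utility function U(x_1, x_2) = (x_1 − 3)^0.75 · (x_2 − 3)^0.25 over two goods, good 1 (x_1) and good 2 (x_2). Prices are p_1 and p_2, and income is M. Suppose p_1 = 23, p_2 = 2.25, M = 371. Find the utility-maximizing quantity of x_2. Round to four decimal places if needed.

x_2* = 35.8056

After buying the subsistence bundle (3, 3), a share 0.75 of the remaining income goes to x_1: x_1* = 3 + 0.75·(M − 3p_1 − 3p_2)/p_1.
Discretionary income = 371 − 3·23 − 3·2.25 = 295.25; x_2* = 3 + 0.25·295.25/2.25 = 35.8056.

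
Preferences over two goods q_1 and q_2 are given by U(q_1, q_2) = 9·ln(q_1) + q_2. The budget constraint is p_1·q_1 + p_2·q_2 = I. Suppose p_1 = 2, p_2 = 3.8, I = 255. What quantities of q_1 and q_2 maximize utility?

q_1* = 17.1, q_2* = 58.1053

Set MRS = p_1/p_2: (9/q_1)/1 = p_1/p_2.
So q_1*(p_1,p_2) = 9·p_2/p_1, independent of income; and q_2* = (I − 9·p_2)/p_2.
At the given prices: q_1* = 9·3.8/2 = 17.1, and q_2* = 58.1053.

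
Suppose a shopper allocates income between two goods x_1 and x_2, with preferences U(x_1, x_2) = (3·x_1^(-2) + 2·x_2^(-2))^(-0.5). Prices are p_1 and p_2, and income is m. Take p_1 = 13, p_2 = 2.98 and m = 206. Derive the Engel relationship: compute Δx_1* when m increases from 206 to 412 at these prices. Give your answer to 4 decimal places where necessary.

Δx_1* = 11.9395

Substitute x_2 = (x_2/x_1)·x_1 into the budget: x_1* = m/(p_1 + p_2·(x_2/x_1)).
Numerically x_2/x_1 = 1.427399, so x_1* = 206/(13 + 2.98·1.427399) = 11.9395.
At m' = 412: x_1* = 23.879. Change: 23.879 − 11.9395 = 11.9395.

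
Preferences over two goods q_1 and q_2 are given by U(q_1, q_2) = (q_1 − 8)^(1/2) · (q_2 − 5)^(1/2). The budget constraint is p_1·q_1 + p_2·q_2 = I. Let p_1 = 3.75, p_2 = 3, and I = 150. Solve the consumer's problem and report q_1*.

After buying the subsistence bundle (8, 5), a share 0.5 of the remaining income goes to q_1: q_1* = 8 + 0.5·(I − 8p_1 − 5p_2)/p_1.
Discretionary income = 150 − 8·3.75 − 5·3 = 105; q_1* = 8 + 0.5·105/3.75 = 22.

q_1* = 22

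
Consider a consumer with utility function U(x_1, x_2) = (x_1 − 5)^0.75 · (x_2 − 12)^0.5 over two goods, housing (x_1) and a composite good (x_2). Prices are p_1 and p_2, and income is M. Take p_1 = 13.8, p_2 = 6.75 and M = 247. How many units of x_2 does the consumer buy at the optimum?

Let x_1' = x_1−5, x_2' = x_2−12. MRS = (3/2)·x_2'/x_1' = p_1/p_2.
Substituting into the budget: x_1* = 5 + 0.6·(M − 5·p_1 − 12·p_2)/p_1, and x_2* = 12 + 0.4·(…)/p_2.
Discretionary income = 247 − 5·13.8 − 12·6.75 = 97; x_2* = 12 + 0.4·97/6.75 = 17.7481.

x_2* = 17.7481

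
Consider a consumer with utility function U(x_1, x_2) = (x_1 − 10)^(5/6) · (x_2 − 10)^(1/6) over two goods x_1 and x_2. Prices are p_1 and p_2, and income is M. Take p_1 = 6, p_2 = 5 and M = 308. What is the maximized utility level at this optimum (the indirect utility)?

This is Cobb-Douglas in (x_1−10, x_2−10): tangency gives 5/6·p_2·(x_2−10) = 1/6·p_1·(x_1−10).
Substituting into the budget: x_1* = 10 + 5/6·(M − 10·p_1 − 10·p_2)/p_1, and x_2* = 10 + 1/6·(…)/p_2.
Discretionary income = 308 − 10·6 − 10·5 = 198; x_1* = 10 + 5/6·198/6 = 37.5; x_2* = 10 + 1/6·198/5 = 16.6.
Utility at the optimum: U(37.5, 16.6) = 21.6788.

V = 21.6788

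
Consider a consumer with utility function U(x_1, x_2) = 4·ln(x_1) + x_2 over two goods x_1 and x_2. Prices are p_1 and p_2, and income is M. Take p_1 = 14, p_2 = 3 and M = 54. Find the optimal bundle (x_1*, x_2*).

Set MRS = p_1/p_2: (4/x_1)/1 = p_1/p_2.
So x_1*(p_1,p_2) = 4·p_2/p_1, independent of income; and x_2* = (M − 4·p_2)/p_2.
At the given prices: x_1* = 4·3/14 = 0.8571, and x_2* = 14.

x_1* = 0.8571, x_2* = 14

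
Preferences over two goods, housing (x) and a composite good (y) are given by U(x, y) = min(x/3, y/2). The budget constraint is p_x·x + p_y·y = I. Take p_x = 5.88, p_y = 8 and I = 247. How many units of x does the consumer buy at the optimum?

With perfect complements, no substitution: consume in ratio x:y = 3:2.
Budget: p_x·x + p_y·(2/3)·x = I, so (3·p_x + 2·p_y)·x = 3·I.
Demand: x*(p_x,p_y,I) = 3·I/(3·p_x + 2·p_y), y* = 2·I/(3·p_x + 2·p_y).
Here 3·5.88 + 2·8 = 33.64, giving x* = 22.0273.

x* = 22.0273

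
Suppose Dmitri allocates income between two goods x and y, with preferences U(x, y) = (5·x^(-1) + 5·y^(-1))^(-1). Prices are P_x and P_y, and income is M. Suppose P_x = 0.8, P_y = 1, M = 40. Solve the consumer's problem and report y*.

MU_x ∝ 5·x^(-2), MU_y ∝ 5·y^(-2), so MRS = (y/x)^(2) = P_x/P_y.
Solve for the ratio: y/x = [P_x/P_y]^(0.5).
With the ratio pinned down, the budget gives x* = M/(P_x + P_y·(y/x)) and y* = (y/x)·x*.
Numerically y/x = 0.894427, so x* = 40/(0.8 + 1·0.894427) = 23.6068 and y* = 0.894427·23.6068 = 21.1146.

y* = 21.1146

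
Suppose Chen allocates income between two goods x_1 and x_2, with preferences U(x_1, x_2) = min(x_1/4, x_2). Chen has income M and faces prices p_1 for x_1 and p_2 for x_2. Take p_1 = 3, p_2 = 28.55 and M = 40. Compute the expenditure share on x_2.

share on x_2 = 0.7041

With perfect complements, no substitution: consume in ratio x_1:x_2 = 4:1.
Budget: p_1·x_1 + p_2·(1/4)·x_1 = M, so (4·p_1 + p_2)·x_1 = 4·M.
Demand: x_1*(p_1,p_2,M) = 4·M/(4·p_1 + p_2), x_2* = M/(4·p_1 + p_2).
Here 4·3 + 28.55 = 40.55, giving x_1* = 3.9457 and x_2* = 0.9864.
Expenditure on x_2: 28.55·0.9864 = 28.1628; share = 0.7041.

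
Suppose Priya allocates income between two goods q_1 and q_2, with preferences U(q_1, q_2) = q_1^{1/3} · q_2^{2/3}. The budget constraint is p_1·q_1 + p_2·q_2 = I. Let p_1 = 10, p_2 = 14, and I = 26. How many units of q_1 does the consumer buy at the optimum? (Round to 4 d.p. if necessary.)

Tangency: MRS = (1/2)·q_2/q_1 = p_1/p_2.
Rearranging, p_2·q_2 = 2·p_1·q_1. Substituting into the budget gives p_1·q_1·(1 + 2) = I.
Demand: q_1*(p_1,p_2,I) = 1/3·I/p_1 and q_2* = 2/3·I/p_2.
At p_1=10, p_2=14, I=26: q_1* = 1/3·26/10 = 0.8667.

q_1* = 0.8667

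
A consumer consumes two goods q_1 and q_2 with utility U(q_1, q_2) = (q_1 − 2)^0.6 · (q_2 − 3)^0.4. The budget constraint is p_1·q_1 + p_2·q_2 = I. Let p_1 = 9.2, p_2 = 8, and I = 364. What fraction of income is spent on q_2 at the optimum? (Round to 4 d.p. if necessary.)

share on q_2 = 0.4193

This is Cobb-Douglas in (q_1−2, q_2−3): tangency gives 0.6·p_2·(q_2−3) = 0.4·p_1·(q_1−2).
After buying the subsistence bundle (2, 3), a share 0.6 of the remaining income goes to q_1: q_1* = 2 + 0.6·(I − 2p_1 − 3p_2)/p_1.
Discretionary income = 364 − 2·9.2 − 3·8 = 321.6; q_1* = 2 + 0.6·321.6/9.2 = 22.9739; q_2* = 3 + 0.4·321.6/8 = 19.08.
Expenditure on q_2: 8·19.08 = 152.64; share = 0.4193.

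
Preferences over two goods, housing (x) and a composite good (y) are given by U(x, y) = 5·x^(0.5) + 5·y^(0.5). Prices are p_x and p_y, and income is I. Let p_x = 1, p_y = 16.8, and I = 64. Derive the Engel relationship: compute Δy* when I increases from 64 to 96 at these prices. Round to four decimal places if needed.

Δy* = 0.107

MRS = MU_x/MU_y = (y/x)^(0.5). Set equal to p_x/p_y.
Solve for the ratio: y/x = [p_x/p_y]^(2).
With the ratio pinned down, the budget gives x* = I/(p_x + p_y·(y/x)) and y* = (y/x)·x*.
Numerically y/x = 0.003543, so x* = 64/(1 + 16.8·0.003543) = 60.4045 and y* = 0.003543·60.4045 = 0.214.
At I' = 96: y* = 0.321. Change: 0.321 − 0.214 = 0.107.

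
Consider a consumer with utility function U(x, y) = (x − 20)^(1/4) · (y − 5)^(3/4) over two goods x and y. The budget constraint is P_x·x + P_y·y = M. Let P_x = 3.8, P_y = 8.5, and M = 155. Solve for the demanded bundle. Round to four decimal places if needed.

This is Cobb-Douglas in (x−20, y−5): tangency gives 0.25·P_y·(y−5) = 0.75·P_x·(x−20).
Substituting into the budget: x* = 20 + 0.25·(M − 20·P_x − 5·P_y)/P_x, and y* = 5 + 0.75·(…)/P_y.
Discretionary income = 155 − 20·3.8 − 5·8.5 = 36.5; x* = 20 + 0.25·36.5/3.8 = 22.4013; y* = 5 + 0.75·36.5/8.5 = 8.2206.

x* = 22.4013, y* = 8.2206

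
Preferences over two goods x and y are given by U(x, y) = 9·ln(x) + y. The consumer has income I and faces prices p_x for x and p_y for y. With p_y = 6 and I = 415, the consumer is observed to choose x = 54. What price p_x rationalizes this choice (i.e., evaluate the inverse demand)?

Set MRS = p_x/p_y: (9/x)/1 = p_x/p_y.
So x*(p_x,p_y) = 9·p_y/p_x, independent of income; and y* = (I − 9·p_y)/p_y.
Set x* = 54 in the demand function and solve for p_x: p_x = 1.

p_x = 1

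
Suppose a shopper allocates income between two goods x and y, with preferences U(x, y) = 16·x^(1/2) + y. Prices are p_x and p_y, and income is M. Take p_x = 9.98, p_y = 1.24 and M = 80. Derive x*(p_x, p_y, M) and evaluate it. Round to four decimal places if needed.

MU_x = 8/√x, MU_y = 1. Tangency: 8/√x = p_x/p_y.
Thus x* = (8·p_y/p_x)² — independent of M — with the rest of income spent on y.
Plugging in: x* = (8·1.24/9.98)² = 0.988.

x* = 0.988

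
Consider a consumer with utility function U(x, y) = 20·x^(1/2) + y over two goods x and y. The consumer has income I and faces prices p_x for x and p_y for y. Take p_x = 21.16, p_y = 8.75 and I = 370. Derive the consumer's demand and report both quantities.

x* = 17.0996, y* = 0.9341

MU_x = 10/√x, MU_y = 1. Tangency: 10/√x = p_x/p_y.
Solve: √x = 10·p_y/p_x, so x*(p_x,p_y) = (10·p_y/p_x)², and y* = (I − p_x·x*)/p_y.
Plugging in: x* = (10·8.75/21.16)² = 17.0996, y* = 0.9341.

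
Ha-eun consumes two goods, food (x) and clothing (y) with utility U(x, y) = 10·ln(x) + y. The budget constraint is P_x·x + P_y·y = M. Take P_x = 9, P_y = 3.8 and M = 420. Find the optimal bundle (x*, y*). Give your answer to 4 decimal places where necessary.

MU_x = 10/x, MU_y = 1. Tangency: 10/x = P_x/P_y.
So x*(P_x,P_y) = 10·P_y/P_x, independent of income; and y* = (M − 10·P_y)/P_y.
At the given prices: x* = 10·3.8/9 = 4.2222, and y* = 100.5263.

x* = 4.2222, y* = 100.5263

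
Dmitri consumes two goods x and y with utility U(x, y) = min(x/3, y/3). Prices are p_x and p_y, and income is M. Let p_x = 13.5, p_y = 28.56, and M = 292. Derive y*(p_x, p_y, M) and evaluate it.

Leontief preferences: the optimum is at the kink where x/3 = y/3, i.e. y = x.
Budget: p_x·x + p_y·x = M, so (3·p_x + 3·p_y)·x = 3·M.
Demand: x*(p_x,p_y,M) = 3·M/(3·p_x + 3·p_y), y* = 3·M/(3·p_x + 3·p_y).
Here 3·13.5 + 3·28.56 = 126.18, giving y* = 6.9425.

y* = 6.9425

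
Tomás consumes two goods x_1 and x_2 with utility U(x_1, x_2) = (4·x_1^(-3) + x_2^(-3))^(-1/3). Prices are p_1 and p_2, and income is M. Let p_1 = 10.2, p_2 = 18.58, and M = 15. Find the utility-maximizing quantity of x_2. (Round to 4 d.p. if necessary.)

From the CES first-order condition, 4·(x_2/x_1)^(4) = p_1/p_2.
Solve for the ratio: x_2/x_1 = [(1/4)·p_1/p_2]^(0.25).
With the ratio pinned down, the budget gives x_1* = M/(p_1 + p_2·(x_2/x_1)) and x_2* = (x_2/x_1)·x_1*.
Numerically x_2/x_1 = 0.608658, so x_1* = 15/(10.2 + 18.58·0.608658) = 0.6974 and x_2* = 0.608658·0.6974 = 0.4245.

x_2* = 0.4245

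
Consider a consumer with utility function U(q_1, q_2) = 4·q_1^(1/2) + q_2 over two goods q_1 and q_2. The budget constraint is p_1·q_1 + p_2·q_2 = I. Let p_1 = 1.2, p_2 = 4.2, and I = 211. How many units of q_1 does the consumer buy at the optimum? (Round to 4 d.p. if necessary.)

q_1* = 49

Utility is quasi-linear in q_2; the FOC for q_1 is 2/√q_1 = p_1/p_2.
Solve: √q_1 = 2·p_2/p_1, so q_1*(p_1,p_2) = (2·p_2/p_1)², and q_2* = (I − p_1·q_1*)/p_2.
Plugging in: q_1* = (2·4.2/1.2)² = 49.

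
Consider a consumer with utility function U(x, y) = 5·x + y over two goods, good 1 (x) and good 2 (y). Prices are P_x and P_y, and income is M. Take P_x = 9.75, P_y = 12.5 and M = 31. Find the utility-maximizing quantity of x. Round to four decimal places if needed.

Linear utility — the consumer picks whichever good has higher MU/price: 5/9.75 = 0.5128 vs 1/12.5 = 0.08.
x gives more utility per dollar, so spend all income on x: x* = M/P_x, y* = 0.
Numerically: x* = 3.1795, y* = 0.

x* = 3.1795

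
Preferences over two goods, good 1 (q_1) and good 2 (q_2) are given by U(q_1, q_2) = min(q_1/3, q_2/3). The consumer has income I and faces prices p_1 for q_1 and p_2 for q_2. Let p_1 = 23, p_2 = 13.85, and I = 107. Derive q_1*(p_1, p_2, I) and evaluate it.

With perfect complements, no substitution: consume in ratio q_1:q_2 = 3:3.
Budget: p_1·q_1 + p_2·q_1 = I, so (3·p_1 + 3·p_2)·q_1 = 3·I.
Demand: q_1*(p_1,p_2,I) = 3·I/(3·p_1 + 3·p_2), q_2* = 3·I/(3·p_1 + 3·p_2).
Here 3·23 + 3·13.85 = 110.55, giving q_1* = 2.9037.

q_1* = 2.9037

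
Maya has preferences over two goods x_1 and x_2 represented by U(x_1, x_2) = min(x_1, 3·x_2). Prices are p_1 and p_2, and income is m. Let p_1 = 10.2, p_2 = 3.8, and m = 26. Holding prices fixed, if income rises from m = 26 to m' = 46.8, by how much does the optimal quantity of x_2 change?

Leontief preferences: the optimum is at the kink where x_1/3 = x_2/1, i.e. x_2 = (1/3)·x_1.
Budget: p_1·x_1 + p_2·(1/3)·x_1 = m, so (3·p_1 + p_2)·x_1 = 3·m.
Demand: x_1*(p_1,p_2,m) = 3·m/(3·p_1 + p_2), x_2* = m/(3·p_1 + p_2).
Here 3·10.2 + 3.8 = 34.4, giving x_2* = 0.7558.
At m' = 46.8: x_2* = 1.3605. Change: 1.3605 − 0.7558 = 0.6047.

Δx_2* = 0.6047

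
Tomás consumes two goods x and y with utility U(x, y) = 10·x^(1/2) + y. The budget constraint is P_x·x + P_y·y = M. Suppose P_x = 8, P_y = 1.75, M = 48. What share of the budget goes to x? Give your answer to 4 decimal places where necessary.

share on x = 0.1994

Set MRS = P_x/P_y: 5·x^(−1/2) = P_x/P_y.
Solve: √x = 5·P_y/P_x, so x*(P_x,P_y) = (5·P_y/P_x)², and y* = (M − P_x·x*)/P_y.
Plugging in: x* = (5·1.75/8)² = 1.1963, y* = 21.9598.
Expenditure on x: 8·1.1963 = 9.5703; share = 0.1994.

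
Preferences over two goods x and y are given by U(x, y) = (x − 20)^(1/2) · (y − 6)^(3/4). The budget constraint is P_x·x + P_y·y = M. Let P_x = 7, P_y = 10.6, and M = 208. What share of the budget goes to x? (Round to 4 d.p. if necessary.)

share on x = 0.6815

Let x' = x−20, y' = y−6. MRS = (2/3)·y'/x' = P_x/P_y.
After buying the subsistence bundle (20, 6), a share 0.4 of the remaining income goes to x: x* = 20 + 0.4·(M − 20P_x − 6P_y)/P_x.
Discretionary income = 208 − 20·7 − 6·10.6 = 4.4; x* = 20 + 0.4·4.4/7 = 20.2514; y* = 6 + 0.6·4.4/10.6 = 6.2491.
Expenditure on x: 7·20.2514 = 141.76; share = 0.6815.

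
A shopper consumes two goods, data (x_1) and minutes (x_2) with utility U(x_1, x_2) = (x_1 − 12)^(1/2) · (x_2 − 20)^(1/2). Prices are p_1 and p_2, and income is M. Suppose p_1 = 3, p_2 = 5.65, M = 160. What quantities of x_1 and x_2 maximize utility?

x_1* = 13.8333, x_2* = 20.9735

Discretionary income = 160 − 12·3 − 20·5.65 = 11; x_1* = 12 + 0.5·11/3 = 13.8333; x_2* = 20 + 0.5·11/5.65 = 20.9735.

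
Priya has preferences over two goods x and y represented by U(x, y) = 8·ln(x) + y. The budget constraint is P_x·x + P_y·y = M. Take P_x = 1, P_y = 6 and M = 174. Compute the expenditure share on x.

MU_x = 8/x, MU_y = 1. Tangency: 8/x = P_x/P_y.
So x*(P_x,P_y) = 8·P_y/P_x, independent of income; and y* = (M − 8·P_y)/P_y.
At the given prices: x* = 8·6/1 = 48, and y* = 21.
Expenditure on x: 1·48 = 48; share = 0.2759.

share on x = 0.2759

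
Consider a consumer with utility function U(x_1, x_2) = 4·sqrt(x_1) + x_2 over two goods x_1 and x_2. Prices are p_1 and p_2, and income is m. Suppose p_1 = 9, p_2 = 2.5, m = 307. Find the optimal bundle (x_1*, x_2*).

Set MRS = p_1/p_2: 2·x_1^(−1/2) = p_1/p_2.
Solve: √x_1 = 2·p_2/p_1, so x_1*(p_1,p_2) = (2·p_2/p_1)², and x_2* = (m − p_1·x_1*)/p_2.
Plugging in: x_1* = (2·2.5/9)² = 0.3086, x_2* = 121.6889.

x_1* = 0.3086, x_2* = 121.6889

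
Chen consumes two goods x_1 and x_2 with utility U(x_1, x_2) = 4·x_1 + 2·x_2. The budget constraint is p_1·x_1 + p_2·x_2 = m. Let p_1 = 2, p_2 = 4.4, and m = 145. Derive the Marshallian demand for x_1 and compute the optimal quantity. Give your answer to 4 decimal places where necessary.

Linear utility — the consumer picks whichever good has higher MU/price: 4/2 = 2 vs 2/4.4 = 0.4545.
x_1 gives more utility per dollar, so spend all income on x_1: x_1* = m/p_1, x_2* = 0.
Numerically: x_1* = 72.5, x_2* = 0.

x_1* = 72.5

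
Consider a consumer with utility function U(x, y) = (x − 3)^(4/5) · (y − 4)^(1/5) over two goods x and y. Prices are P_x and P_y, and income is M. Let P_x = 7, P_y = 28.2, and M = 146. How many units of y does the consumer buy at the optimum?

y* = 4.0865

MRS = 4·(y−4)/(x−3). Tangency with P_x/P_y gives y−4 = (1/4)·(P_x/P_y)·(x−3).
Substituting into the budget: x* = 3 + 0.8·(M − 3·P_x − 4·P_y)/P_x, and y* = 4 + 0.2·(…)/P_y.
Discretionary income = 146 − 3·7 − 4·28.2 = 12.2; y* = 4 + 0.2·12.2/28.2 = 4.0865.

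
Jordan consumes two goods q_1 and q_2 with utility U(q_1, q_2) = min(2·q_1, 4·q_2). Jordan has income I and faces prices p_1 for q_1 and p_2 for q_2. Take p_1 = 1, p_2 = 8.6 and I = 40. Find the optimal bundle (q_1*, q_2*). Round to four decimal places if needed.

Leontief preferences: the optimum is at the kink where q_1/4 = q_2/2, i.e. q_2 = (1/2)·q_1.
Budget: p_1·q_1 + p_2·(1/2)·q_1 = I, so (4·p_1 + 2·p_2)·q_1 = 4·I.
Demand: q_1*(p_1,p_2,I) = 4·I/(4·p_1 + 2·p_2), q_2* = 2·I/(4·p_1 + 2·p_2).
Here 4·1 + 2·8.6 = 21.2, giving q_1* = 7.5472 and q_2* = 3.7736.

q_1* = 7.5472, q_2* = 3.7736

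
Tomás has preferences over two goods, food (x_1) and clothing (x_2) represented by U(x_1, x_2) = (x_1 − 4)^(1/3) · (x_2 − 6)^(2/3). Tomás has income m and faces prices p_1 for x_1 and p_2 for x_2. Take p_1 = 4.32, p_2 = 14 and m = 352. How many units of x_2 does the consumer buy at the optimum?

This is Cobb-Douglas in (x_1−4, x_2−6): tangency gives 1/3·p_2·(x_2−6) = 2/3·p_1·(x_1−4).
Substituting into the budget: x_1* = 4 + 1/3·(m − 4·p_1 − 6·p_2)/p_1, and x_2* = 6 + 2/3·(…)/p_2.
Discretionary income = 352 − 4·4.32 − 6·14 = 250.72; x_2* = 6 + 2/3·250.72/14 = 17.939.

x_2* = 17.939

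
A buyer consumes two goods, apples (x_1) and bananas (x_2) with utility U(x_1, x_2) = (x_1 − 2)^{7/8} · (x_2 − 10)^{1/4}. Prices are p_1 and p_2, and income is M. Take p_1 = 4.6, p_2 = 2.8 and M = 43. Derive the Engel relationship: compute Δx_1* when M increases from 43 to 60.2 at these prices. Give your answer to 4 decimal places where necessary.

MRS = (7/2)·(x_2−10)/(x_1−2). Tangency with p_1/p_2 gives x_2−10 = (2/7)·(p_1/p_2)·(x_1−2).
After buying the subsistence bundle (2, 10), a share 7/9 of the remaining income goes to x_1: x_1* = 2 + 7/9·(M − 2p_1 − 10p_2)/p_1.
Discretionary income = 43 − 2·4.6 − 10·2.8 = 5.8; x_1* = 2 + 7/9·5.8/4.6 = 2.9807.
At M' = 60.2: x_1* = 5.8889. Change: 5.8889 − 2.9807 = 2.9082.

Δx_1* = 2.9082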